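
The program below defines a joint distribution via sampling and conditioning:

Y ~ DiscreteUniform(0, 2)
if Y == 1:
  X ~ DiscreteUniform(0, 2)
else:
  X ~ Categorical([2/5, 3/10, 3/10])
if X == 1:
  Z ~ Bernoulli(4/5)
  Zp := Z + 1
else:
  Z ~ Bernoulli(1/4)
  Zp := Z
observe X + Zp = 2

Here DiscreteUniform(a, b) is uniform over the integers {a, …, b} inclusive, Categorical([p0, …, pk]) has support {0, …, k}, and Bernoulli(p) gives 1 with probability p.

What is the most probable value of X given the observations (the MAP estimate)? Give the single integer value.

Enumerate traces; 6 have nonzero weight after conditioning:
  (Y=0, X=1, Z=0) weight 1/50
  (Y=0, X=2, Z=0) weight 3/40
  (Y=1, X=1, Z=0) weight 1/45
  (Y=1, X=2, Z=0) weight 1/12
  (Y=2, X=1, Z=0) weight 1/50
  (Y=2, X=2, Z=0) weight 3/40
Group by X:
  weight(X=1) = 14/225
  weight(X=2) = 7/30
Total weight = 14/225 + 7/30 = 133/450
P(X=1 | obs) = 14/225 / 133/450 = 4/19
P(X=2 | obs) = 7/30 / 133/450 = 15/19
argmax = 2

argmax_v P(X = v | obs) = 2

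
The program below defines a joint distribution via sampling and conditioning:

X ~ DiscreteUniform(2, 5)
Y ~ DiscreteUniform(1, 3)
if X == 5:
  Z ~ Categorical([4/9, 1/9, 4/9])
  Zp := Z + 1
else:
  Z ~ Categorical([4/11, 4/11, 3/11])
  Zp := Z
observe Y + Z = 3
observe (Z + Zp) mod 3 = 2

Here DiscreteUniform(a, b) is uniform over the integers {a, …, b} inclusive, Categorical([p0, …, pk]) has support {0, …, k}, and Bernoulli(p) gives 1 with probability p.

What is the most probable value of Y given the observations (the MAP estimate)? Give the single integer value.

Enumerate traces; 4 have nonzero weight after conditioning:
  (X=2, Y=2, Z=1) weight 1/33
  (X=3, Y=2, Z=1) weight 1/33
  (X=4, Y=2, Z=1) weight 1/33
  (X=5, Y=1, Z=2) weight 1/27
Group by Y:
  weight(Y=1) = 1/27
  weight(Y=2) = 1/11
Total weight = 1/27 + 1/11 = 38/297
P(Y=1 | obs) = 1/27 / 38/297 = 11/38
P(Y=2 | obs) = 1/11 / 38/297 = 27/38
argmax = 2

argmax_v P(Y = v | obs) = 2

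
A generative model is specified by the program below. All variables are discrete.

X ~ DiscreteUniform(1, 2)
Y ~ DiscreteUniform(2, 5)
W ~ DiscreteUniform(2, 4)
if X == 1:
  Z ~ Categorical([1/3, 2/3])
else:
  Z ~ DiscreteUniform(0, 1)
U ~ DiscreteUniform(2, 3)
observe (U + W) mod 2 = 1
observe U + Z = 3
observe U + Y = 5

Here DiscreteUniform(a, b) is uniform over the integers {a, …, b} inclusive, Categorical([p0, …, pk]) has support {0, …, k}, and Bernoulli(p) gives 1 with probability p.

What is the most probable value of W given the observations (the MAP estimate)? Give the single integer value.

argmax_v P(W = v | obs) = 3

Enumerate traces; 6 have nonzero weight after conditioning:
  (X=1, Y=2, W=2, Z=0, U=3) weight 1/144
  (X=1, Y=2, W=4, Z=0, U=3) weight 1/144
  (X=1, Y=3, W=3, Z=1, U=2) weight 1/72
  (X=2, Y=2, W=2, Z=0, U=3) weight 1/96
  (X=2, Y=2, W=4, Z=0, U=3) weight 1/96
  (X=2, Y=3, W=3, Z=1, U=2) weight 1/96
Group by W:
  weight(W=2) = 5/288
  weight(W=3) = 7/288
  weight(W=4) = 5/288
Total weight = 5/288 + 7/288 + 5/288 = 17/288
P(W=2 | obs) = 5/288 / 17/288 = 5/17
P(W=3 | obs) = 7/288 / 17/288 = 7/17
P(W=4 | obs) = 5/288 / 17/288 = 5/17
argmax = 3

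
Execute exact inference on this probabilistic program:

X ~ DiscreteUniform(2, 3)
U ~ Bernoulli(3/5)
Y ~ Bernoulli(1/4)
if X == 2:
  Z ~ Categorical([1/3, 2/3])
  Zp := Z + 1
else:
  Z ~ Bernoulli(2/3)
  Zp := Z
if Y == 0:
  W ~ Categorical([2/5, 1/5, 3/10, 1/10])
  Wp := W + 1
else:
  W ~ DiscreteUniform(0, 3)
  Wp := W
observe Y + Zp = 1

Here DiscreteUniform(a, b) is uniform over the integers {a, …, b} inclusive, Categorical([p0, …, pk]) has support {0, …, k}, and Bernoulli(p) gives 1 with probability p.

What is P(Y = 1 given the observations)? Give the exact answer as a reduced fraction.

P(Y = 1 | obs) = 1/10

Enumerate traces; 24 have nonzero weight after conditioning:
  (X=2, U=0, Y=0, Z=0, W=0) weight 1/50
  (X=2, U=0, Y=0, Z=0, W=1) weight 1/100
  (X=2, U=0, Y=0, Z=0, W=2) weight 3/200
  (X=2, U=0, Y=0, Z=0, W=3) weight 1/200
  (X=2, U=1, Y=0, Z=0, W=0) weight 3/100
  (X=2, U=1, Y=0, Z=0, W=1) weight 3/200
  (X=2, U=1, Y=0, Z=0, W=2) weight 9/400
  (X=2, U=1, Y=0, Z=0, W=3) weight 3/400
  (X=3, U=0, Y=1, Z=0, W=0) weight 1/240
  … 15 more
Group by Y:
  weight(Y=0) = 3/8
  weight(Y=1) = 1/24
Total weight = 3/8 + 1/24 = 5/12
P(Y=0 | obs) = 3/8 / 5/12 = 9/10
P(Y=1 | obs) = 1/24 / 5/12 = 1/10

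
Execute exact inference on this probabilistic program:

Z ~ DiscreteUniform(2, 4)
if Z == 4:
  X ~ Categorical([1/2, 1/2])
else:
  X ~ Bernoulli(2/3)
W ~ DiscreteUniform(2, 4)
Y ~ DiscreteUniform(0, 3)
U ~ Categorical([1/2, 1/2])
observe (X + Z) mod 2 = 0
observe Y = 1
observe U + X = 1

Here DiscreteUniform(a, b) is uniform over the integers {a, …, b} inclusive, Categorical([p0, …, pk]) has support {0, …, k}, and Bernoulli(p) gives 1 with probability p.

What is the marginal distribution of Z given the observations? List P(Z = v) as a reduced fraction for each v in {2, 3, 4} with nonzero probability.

Enumerate traces; 9 have nonzero weight after conditioning:
  (Z=2, X=0, W=2, Y=1, U=1) weight 1/216
  (Z=2, X=0, W=3, Y=1, U=1) weight 1/216
  (Z=2, X=0, W=4, Y=1, U=1) weight 1/216
  (Z=3, X=1, W=2, Y=1, U=0) weight 1/108
  (Z=3, X=1, W=3, Y=1, U=0) weight 1/108
  (Z=3, X=1, W=4, Y=1, U=0) weight 1/108
  (Z=4, X=0, W=2, Y=1, U=1) weight 1/144
  (Z=4, X=0, W=3, Y=1, U=1) weight 1/144
  … 1 more
Group by Z:
  weight(Z=2) = 1/72
  weight(Z=3) = 1/36
  weight(Z=4) = 1/48
Total weight = 1/72 + 1/36 + 1/48 = 1/16
P(Z=2 | obs) = 1/72 / 1/16 = 2/9
P(Z=3 | obs) = 1/36 / 1/16 = 4/9
P(Z=4 | obs) = 1/48 / 1/16 = 1/3

P(Z=2) = 2/9, P(Z=3) = 4/9, P(Z=4) = 1/3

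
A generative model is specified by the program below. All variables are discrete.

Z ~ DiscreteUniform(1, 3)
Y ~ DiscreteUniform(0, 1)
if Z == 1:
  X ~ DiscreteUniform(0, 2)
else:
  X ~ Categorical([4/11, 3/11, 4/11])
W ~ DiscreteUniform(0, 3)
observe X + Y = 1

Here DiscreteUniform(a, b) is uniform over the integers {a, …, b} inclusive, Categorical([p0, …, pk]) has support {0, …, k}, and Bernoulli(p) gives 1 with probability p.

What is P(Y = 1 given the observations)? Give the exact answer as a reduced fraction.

P(Y = 1 | obs) = 35/64

Enumerate traces; 24 have nonzero weight after conditioning:
  (Z=1, Y=0, X=1, W=0) weight 1/72
  (Z=1, Y=0, X=1, W=1) weight 1/72
  (Z=1, Y=0, X=1, W=2) weight 1/72
  (Z=1, Y=0, X=1, W=3) weight 1/72
  (Z=1, Y=1, X=0, W=0) weight 1/72
  (Z=1, Y=1, X=0, W=1) weight 1/72
  (Z=1, Y=1, X=0, W=2) weight 1/72
  (Z=1, Y=1, X=0, W=3) weight 1/72
  … 16 more
Group by Y:
  weight(Y=0) = 29/198
  weight(Y=1) = 35/198
Total weight = 29/198 + 35/198 = 32/99
P(Y=0 | obs) = 29/198 / 32/99 = 29/64
P(Y=1 | obs) = 35/198 / 32/99 = 35/64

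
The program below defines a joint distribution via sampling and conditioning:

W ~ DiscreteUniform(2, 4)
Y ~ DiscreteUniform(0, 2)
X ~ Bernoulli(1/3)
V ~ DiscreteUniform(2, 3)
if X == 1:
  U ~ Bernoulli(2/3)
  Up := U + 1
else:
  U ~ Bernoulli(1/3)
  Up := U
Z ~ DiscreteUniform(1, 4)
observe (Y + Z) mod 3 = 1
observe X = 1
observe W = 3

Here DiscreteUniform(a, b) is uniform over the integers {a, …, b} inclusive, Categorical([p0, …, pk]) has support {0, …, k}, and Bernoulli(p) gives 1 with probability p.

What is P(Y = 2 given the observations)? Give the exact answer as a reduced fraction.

P(Y = 2 | obs) = 1/4

Enumerate traces; 16 have nonzero weight after conditioning:
  (W=3, Y=0, X=1, V=2, U=0, Z=1) weight 1/648
  (W=3, Y=0, X=1, V=2, U=0, Z=4) weight 1/648
  (W=3, Y=0, X=1, V=2, U=1, Z=1) weight 1/324
  (W=3, Y=0, X=1, V=2, U=1, Z=4) weight 1/324
  (W=3, Y=0, X=1, V=3, U=0, Z=1) weight 1/648
  (W=3, Y=0, X=1, V=3, U=0, Z=4) weight 1/648
  (W=3, Y=0, X=1, V=3, U=1, Z=1) weight 1/324
  (W=3, Y=0, X=1, V=3, U=1, Z=4) weight 1/324
  (W=3, Y=1, X=1, V=2, U=0, Z=3) weight 1/648
  (W=3, Y=2, X=1, V=2, U=0, Z=2) weight 1/648
  … 6 more
Group by Y:
  weight(Y=0) = 1/54
  weight(Y=1) = 1/108
  weight(Y=2) = 1/108
Total weight = 1/54 + 1/108 + 1/108 = 1/27
P(Y=0 | obs) = 1/54 / 1/27 = 1/2
P(Y=1 | obs) = 1/108 / 1/27 = 1/4
P(Y=2 | obs) = 1/108 / 1/27 = 1/4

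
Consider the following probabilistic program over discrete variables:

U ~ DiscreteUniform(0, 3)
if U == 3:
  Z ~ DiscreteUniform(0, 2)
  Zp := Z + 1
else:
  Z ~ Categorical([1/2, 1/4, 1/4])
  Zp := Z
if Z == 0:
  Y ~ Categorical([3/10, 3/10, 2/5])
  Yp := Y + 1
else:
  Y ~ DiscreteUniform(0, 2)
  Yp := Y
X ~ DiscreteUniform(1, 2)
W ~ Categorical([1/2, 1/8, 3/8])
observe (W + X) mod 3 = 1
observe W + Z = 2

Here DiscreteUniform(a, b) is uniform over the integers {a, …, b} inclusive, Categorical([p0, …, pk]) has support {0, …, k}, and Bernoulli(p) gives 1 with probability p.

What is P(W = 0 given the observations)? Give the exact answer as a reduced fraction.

Enumerate traces; 24 have nonzero weight after conditioning:
  (U=0, Z=0, Y=0, X=2, W=2) weight 9/1280
  (U=0, Z=0, Y=1, X=2, W=2) weight 9/1280
  (U=0, Z=0, Y=2, X=2, W=2) weight 3/320
  (U=0, Z=2, Y=0, X=1, W=0) weight 1/192
  (U=0, Z=2, Y=1, X=1, W=0) weight 1/192
  (U=0, Z=2, Y=2, X=1, W=0) weight 1/192
  (U=1, Z=0, Y=0, X=2, W=2) weight 9/1280
  (U=1, Z=0, Y=1, X=2, W=2) weight 9/1280
  … 16 more
Group by W:
  weight(W=0) = 13/192
  weight(W=2) = 11/128
Total weight = 13/192 + 11/128 = 59/384
P(W=0 | obs) = 13/192 / 59/384 = 26/59
P(W=2 | obs) = 11/128 / 59/384 = 33/59

P(W = 0 | obs) = 26/59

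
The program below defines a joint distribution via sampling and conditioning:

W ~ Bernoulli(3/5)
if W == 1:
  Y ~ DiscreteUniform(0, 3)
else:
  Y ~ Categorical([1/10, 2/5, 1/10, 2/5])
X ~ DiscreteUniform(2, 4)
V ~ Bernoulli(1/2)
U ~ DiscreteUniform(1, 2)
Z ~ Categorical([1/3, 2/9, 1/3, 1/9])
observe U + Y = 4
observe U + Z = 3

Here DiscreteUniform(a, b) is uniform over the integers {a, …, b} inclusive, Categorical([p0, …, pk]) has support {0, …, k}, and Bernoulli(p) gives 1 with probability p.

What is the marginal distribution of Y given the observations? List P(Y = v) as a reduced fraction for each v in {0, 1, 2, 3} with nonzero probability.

P(Y=2) = 38/131, P(Y=3) = 93/131

Enumerate traces; 24 have nonzero weight after conditioning:
  (W=0, Y=2, X=2, V=0, U=2, Z=1) weight 1/1350
  (W=0, Y=2, X=2, V=1, U=2, Z=1) weight 1/1350
  (W=0, Y=2, X=3, V=0, U=2, Z=1) weight 1/1350
  (W=0, Y=2, X=3, V=1, U=2, Z=1) weight 1/1350
  (W=0, Y=2, X=4, V=0, U=2, Z=1) weight 1/1350
  (W=0, Y=2, X=4, V=1, U=2, Z=1) weight 1/1350
  (W=0, Y=3, X=2, V=0, U=1, Z=2) weight 1/225
  (W=0, Y=3, X=2, V=1, U=1, Z=2) weight 1/225
  … 16 more
Group by Y:
  weight(Y=2) = 19/900
  weight(Y=3) = 31/600
Total weight = 19/900 + 31/600 = 131/1800
P(Y=2 | obs) = 19/900 / 131/1800 = 38/131
P(Y=3 | obs) = 31/600 / 131/1800 = 93/131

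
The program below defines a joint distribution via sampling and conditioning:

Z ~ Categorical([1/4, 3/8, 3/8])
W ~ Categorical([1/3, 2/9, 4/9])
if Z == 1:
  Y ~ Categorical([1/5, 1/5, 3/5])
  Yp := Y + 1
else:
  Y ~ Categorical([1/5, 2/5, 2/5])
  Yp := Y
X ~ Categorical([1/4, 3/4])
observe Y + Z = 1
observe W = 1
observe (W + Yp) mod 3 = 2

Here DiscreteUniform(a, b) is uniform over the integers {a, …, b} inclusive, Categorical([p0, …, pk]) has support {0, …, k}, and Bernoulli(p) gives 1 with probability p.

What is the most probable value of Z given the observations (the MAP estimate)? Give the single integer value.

Enumerate traces; 4 have nonzero weight after conditioning:
  (Z=0, W=1, Y=1, X=0) weight 1/180
  (Z=0, W=1, Y=1, X=1) weight 1/60
  (Z=1, W=1, Y=0, X=0) weight 1/240
  (Z=1, W=1, Y=0, X=1) weight 1/80
Group by Z:
  weight(Z=0) = 1/45
  weight(Z=1) = 1/60
Total weight = 1/45 + 1/60 = 7/180
P(Z=0 | obs) = 1/45 / 7/180 = 4/7
P(Z=1 | obs) = 1/60 / 7/180 = 3/7
argmax = 0

argmax_v P(Z = v | obs) = 0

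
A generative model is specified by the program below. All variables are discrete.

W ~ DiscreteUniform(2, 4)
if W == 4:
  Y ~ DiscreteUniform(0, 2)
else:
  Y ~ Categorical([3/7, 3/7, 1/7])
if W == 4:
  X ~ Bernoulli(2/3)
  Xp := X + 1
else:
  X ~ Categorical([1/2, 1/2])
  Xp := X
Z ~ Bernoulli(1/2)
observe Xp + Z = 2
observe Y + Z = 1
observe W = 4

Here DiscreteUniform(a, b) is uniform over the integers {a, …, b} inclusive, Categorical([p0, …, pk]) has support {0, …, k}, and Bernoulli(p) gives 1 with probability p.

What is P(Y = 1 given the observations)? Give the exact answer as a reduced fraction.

P(Y = 1 | obs) = 2/3

Enumerate traces; 2 have nonzero weight after conditioning:
  (W=4, Y=0, X=0, Z=1) weight 1/54
  (W=4, Y=1, X=1, Z=0) weight 1/27
Group by Y:
  weight(Y=0) = 1/54
  weight(Y=1) = 1/27
Total weight = 1/54 + 1/27 = 1/18
P(Y=0 | obs) = 1/54 / 1/18 = 1/3
P(Y=1 | obs) = 1/27 / 1/18 = 2/3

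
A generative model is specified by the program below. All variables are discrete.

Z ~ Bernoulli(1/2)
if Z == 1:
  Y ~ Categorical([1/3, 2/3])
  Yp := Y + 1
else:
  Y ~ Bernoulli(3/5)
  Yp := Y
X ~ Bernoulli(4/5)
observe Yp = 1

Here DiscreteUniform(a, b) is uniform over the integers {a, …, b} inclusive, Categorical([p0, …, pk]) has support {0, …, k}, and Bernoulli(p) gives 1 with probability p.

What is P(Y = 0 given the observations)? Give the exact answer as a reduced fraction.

P(Y = 0 | obs) = 5/14

Enumerate traces; 4 have nonzero weight after conditioning:
  (Z=0, Y=1, X=0) weight 3/50
  (Z=0, Y=1, X=1) weight 6/25
  (Z=1, Y=0, X=0) weight 1/30
  (Z=1, Y=0, X=1) weight 2/15
Group by Y:
  weight(Y=0) = 1/6
  weight(Y=1) = 3/10
Total weight = 1/6 + 3/10 = 7/15
P(Y=0 | obs) = 1/6 / 7/15 = 5/14
P(Y=1 | obs) = 3/10 / 7/15 = 9/14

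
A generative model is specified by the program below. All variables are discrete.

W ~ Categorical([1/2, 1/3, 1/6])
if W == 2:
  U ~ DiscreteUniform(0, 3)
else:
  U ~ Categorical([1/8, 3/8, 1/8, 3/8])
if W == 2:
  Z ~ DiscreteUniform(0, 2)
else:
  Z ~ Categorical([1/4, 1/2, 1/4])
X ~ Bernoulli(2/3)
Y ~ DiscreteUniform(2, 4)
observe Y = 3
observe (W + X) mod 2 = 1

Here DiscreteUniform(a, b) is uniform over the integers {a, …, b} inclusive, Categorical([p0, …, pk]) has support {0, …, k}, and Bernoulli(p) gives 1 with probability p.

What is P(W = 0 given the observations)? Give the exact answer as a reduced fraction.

Enumerate traces; 36 have nonzero weight after conditioning:
  (W=0, U=0, Z=0, X=1, Y=3) weight 1/288
  (W=0, U=0, Z=1, X=1, Y=3) weight 1/144
  (W=0, U=0, Z=2, X=1, Y=3) weight 1/288
  (W=0, U=1, Z=0, X=1, Y=3) weight 1/96
  (W=0, U=1, Z=1, X=1, Y=3) weight 1/48
  (W=0, U=1, Z=2, X=1, Y=3) weight 1/96
  (W=0, U=2, Z=0, X=1, Y=3) weight 1/288
  (W=0, U=2, Z=1, X=1, Y=3) weight 1/144
  (W=1, U=0, Z=0, X=0, Y=3) weight 1/864
  (W=2, U=0, Z=0, X=1, Y=3) weight 1/324
  … 26 more
Group by W:
  weight(W=0) = 1/9
  weight(W=1) = 1/27
  weight(W=2) = 1/27
Total weight = 1/9 + 1/27 + 1/27 = 5/27
P(W=0 | obs) = 1/9 / 5/27 = 3/5
P(W=1 | obs) = 1/27 / 5/27 = 1/5
P(W=2 | obs) = 1/27 / 5/27 = 1/5

P(W = 0 | obs) = 3/5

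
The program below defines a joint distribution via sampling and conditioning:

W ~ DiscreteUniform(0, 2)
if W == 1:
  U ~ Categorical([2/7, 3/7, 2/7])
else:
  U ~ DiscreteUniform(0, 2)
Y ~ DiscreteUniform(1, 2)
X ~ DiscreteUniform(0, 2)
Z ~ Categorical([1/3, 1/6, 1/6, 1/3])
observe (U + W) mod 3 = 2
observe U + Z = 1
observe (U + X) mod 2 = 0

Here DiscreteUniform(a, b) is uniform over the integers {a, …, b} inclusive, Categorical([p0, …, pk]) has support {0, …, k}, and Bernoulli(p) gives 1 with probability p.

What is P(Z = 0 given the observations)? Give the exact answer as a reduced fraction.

Enumerate traces; 6 have nonzero weight after conditioning:
  (W=1, U=1, Y=1, X=1, Z=0) weight 1/126
  (W=1, U=1, Y=2, X=1, Z=0) weight 1/126
  (W=2, U=0, Y=1, X=0, Z=1) weight 1/324
  (W=2, U=0, Y=1, X=2, Z=1) weight 1/324
  (W=2, U=0, Y=2, X=0, Z=1) weight 1/324
  (W=2, U=0, Y=2, X=2, Z=1) weight 1/324
Group by Z:
  weight(Z=0) = 1/63
  weight(Z=1) = 1/81
Total weight = 1/63 + 1/81 = 16/567
P(Z=0 | obs) = 1/63 / 16/567 = 9/16
P(Z=1 | obs) = 1/81 / 16/567 = 7/16

P(Z = 0 | obs) = 9/16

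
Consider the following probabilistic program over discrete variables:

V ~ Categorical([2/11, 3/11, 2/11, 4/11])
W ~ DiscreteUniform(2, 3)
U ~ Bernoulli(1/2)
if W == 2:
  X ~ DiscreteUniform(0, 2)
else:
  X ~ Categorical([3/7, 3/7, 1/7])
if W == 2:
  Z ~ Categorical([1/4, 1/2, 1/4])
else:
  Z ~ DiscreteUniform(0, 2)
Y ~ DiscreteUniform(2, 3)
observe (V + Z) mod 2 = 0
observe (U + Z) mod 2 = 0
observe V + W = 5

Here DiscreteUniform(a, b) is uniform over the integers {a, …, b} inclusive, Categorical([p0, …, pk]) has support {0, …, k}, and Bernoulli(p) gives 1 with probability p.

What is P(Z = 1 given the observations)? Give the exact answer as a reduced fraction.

P(Z = 1 | obs) = 3/5

Enumerate traces; 18 have nonzero weight after conditioning:
  (V=2, W=3, U=0, X=0, Z=0, Y=2) weight 1/308
  (V=2, W=3, U=0, X=0, Z=0, Y=3) weight 1/308
  (V=2, W=3, U=0, X=0, Z=2, Y=2) weight 1/308
  (V=2, W=3, U=0, X=0, Z=2, Y=3) weight 1/308
  (V=2, W=3, U=0, X=1, Z=0, Y=2) weight 1/308
  (V=2, W=3, U=0, X=1, Z=0, Y=3) weight 1/308
  (V=2, W=3, U=0, X=1, Z=2, Y=2) weight 1/308
  (V=2, W=3, U=0, X=1, Z=2, Y=3) weight 1/308
  (V=3, W=2, U=1, X=0, Z=1, Y=2) weight 1/132
  … 9 more
Group by Z:
  weight(Z=0) = 1/66
  weight(Z=1) = 1/22
  weight(Z=2) = 1/66
Total weight = 1/66 + 1/22 + 1/66 = 5/66
P(Z=0 | obs) = 1/66 / 5/66 = 1/5
P(Z=1 | obs) = 1/22 / 5/66 = 3/5
P(Z=2 | obs) = 1/66 / 5/66 = 1/5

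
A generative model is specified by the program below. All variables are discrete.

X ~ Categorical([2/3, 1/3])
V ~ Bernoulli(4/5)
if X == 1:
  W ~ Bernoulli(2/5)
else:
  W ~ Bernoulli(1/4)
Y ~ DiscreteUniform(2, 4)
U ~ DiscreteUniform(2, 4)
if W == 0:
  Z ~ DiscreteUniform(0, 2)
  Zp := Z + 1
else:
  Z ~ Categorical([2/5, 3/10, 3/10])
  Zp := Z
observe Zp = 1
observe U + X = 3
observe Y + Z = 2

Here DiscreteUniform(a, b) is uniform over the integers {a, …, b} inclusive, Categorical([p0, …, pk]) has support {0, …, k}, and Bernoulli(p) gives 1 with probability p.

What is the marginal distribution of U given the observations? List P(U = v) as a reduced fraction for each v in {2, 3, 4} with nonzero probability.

Enumerate traces; 4 have nonzero weight after conditioning:
  (X=0, V=0, W=0, Y=2, U=3, Z=0) weight 1/270
  (X=0, V=1, W=0, Y=2, U=3, Z=0) weight 2/135
  (X=1, V=0, W=0, Y=2, U=2, Z=0) weight 1/675
  (X=1, V=1, W=0, Y=2, U=2, Z=0) weight 4/675
Group by U:
  weight(U=2) = 1/135
  weight(U=3) = 1/54
Total weight = 1/135 + 1/54 = 7/270
P(U=2 | obs) = 1/135 / 7/270 = 2/7
P(U=3 | obs) = 1/54 / 7/270 = 5/7

P(U=2) = 2/7, P(U=3) = 5/7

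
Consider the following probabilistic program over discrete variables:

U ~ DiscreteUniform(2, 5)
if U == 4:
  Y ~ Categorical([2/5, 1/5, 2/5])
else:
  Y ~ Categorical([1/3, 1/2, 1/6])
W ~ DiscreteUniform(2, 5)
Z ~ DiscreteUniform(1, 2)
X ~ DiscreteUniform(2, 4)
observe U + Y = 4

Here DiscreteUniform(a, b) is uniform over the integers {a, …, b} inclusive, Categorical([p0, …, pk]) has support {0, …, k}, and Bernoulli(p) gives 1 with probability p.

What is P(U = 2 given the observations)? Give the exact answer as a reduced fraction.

Enumerate traces; 72 have nonzero weight after conditioning:
  (U=2, Y=2, W=2, Z=1, X=2) weight 1/576
  (U=2, Y=2, W=2, Z=1, X=3) weight 1/576
  (U=2, Y=2, W=2, Z=1, X=4) weight 1/576
  (U=2, Y=2, W=2, Z=2, X=2) weight 1/576
  (U=2, Y=2, W=2, Z=2, X=3) weight 1/576
  (U=2, Y=2, W=2, Z=2, X=4) weight 1/576
  (U=2, Y=2, W=3, Z=1, X=2) weight 1/576
  (U=2, Y=2, W=3, Z=1, X=3) weight 1/576
  (U=3, Y=1, W=2, Z=1, X=2) weight 1/192
  (U=4, Y=0, W=2, Z=1, X=2) weight 1/240
  … 62 more
Group by U:
  weight(U=2) = 1/24
  weight(U=3) = 1/8
  weight(U=4) = 1/10
Total weight = 1/24 + 1/8 + 1/10 = 4/15
P(U=2 | obs) = 1/24 / 4/15 = 5/32
P(U=3 | obs) = 1/8 / 4/15 = 15/32
P(U=4 | obs) = 1/10 / 4/15 = 3/8

P(U = 2 | obs) = 5/32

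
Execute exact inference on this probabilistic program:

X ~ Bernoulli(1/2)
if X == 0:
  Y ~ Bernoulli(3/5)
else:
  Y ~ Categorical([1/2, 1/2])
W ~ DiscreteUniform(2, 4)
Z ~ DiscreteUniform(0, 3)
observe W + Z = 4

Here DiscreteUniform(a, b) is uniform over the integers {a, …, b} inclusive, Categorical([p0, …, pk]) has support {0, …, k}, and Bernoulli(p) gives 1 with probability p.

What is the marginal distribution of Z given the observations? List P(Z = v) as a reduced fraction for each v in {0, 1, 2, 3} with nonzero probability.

Enumerate traces; 12 have nonzero weight after conditioning:
  (X=0, Y=0, W=2, Z=2) weight 1/60
  (X=0, Y=0, W=3, Z=1) weight 1/60
  (X=0, Y=0, W=4, Z=0) weight 1/60
  (X=0, Y=1, W=2, Z=2) weight 1/40
  (X=0, Y=1, W=3, Z=1) weight 1/40
  (X=0, Y=1, W=4, Z=0) weight 1/40
  (X=1, Y=0, W=2, Z=2) weight 1/48
  (X=1, Y=0, W=3, Z=1) weight 1/48
  … 4 more
Group by Z:
  weight(Z=0) = 1/12
  weight(Z=1) = 1/12
  weight(Z=2) = 1/12
Total weight = 1/12 + 1/12 + 1/12 = 1/4
P(Z=0 | obs) = 1/12 / 1/4 = 1/3
P(Z=1 | obs) = 1/12 / 1/4 = 1/3
P(Z=2 | obs) = 1/12 / 1/4 = 1/3

P(Z=0) = 1/3, P(Z=1) = 1/3, P(Z=2) = 1/3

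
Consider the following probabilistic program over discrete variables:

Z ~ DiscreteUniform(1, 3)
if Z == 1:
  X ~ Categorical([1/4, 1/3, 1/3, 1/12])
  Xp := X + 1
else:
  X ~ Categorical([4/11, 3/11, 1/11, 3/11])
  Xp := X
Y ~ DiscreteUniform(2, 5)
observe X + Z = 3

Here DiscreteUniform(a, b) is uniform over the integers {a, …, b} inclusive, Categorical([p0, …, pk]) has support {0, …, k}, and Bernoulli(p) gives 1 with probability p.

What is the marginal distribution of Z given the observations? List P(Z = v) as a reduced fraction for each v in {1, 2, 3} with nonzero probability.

Enumerate traces; 12 have nonzero weight after conditioning:
  (Z=1, X=2, Y=2) weight 1/36
  (Z=1, X=2, Y=3) weight 1/36
  (Z=1, X=2, Y=4) weight 1/36
  (Z=1, X=2, Y=5) weight 1/36
  (Z=2, X=1, Y=2) weight 1/44
  (Z=2, X=1, Y=3) weight 1/44
  (Z=2, X=1, Y=4) weight 1/44
  (Z=2, X=1, Y=5) weight 1/44
  (Z=3, X=0, Y=2) weight 1/33
  … 3 more
Group by Z:
  weight(Z=1) = 1/9
  weight(Z=2) = 1/11
  weight(Z=3) = 4/33
Total weight = 1/9 + 1/11 + 4/33 = 32/99
P(Z=1 | obs) = 1/9 / 32/99 = 11/32
P(Z=2 | obs) = 1/11 / 32/99 = 9/32
P(Z=3 | obs) = 4/33 / 32/99 = 3/8

P(Z=1) = 11/32, P(Z=2) = 9/32, P(Z=3) = 3/8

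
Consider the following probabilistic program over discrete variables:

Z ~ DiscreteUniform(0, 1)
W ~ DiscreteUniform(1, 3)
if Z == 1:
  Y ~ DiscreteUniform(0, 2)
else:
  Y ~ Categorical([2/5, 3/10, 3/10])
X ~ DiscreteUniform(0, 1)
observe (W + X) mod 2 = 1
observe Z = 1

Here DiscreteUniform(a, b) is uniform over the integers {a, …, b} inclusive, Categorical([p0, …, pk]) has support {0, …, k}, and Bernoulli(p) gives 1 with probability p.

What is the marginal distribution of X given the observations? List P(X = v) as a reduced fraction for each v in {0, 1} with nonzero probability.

Enumerate traces; 9 have nonzero weight after conditioning:
  (Z=1, W=1, Y=0, X=0) weight 1/36
  (Z=1, W=1, Y=1, X=0) weight 1/36
  (Z=1, W=1, Y=2, X=0) weight 1/36
  (Z=1, W=2, Y=0, X=1) weight 1/36
  (Z=1, W=2, Y=1, X=1) weight 1/36
  (Z=1, W=2, Y=2, X=1) weight 1/36
  (Z=1, W=3, Y=0, X=0) weight 1/36
  (Z=1, W=3, Y=1, X=0) weight 1/36
  … 1 more
Group by X:
  weight(X=0) = 1/6
  weight(X=1) = 1/12
Total weight = 1/6 + 1/12 = 1/4
P(X=0 | obs) = 1/6 / 1/4 = 2/3
P(X=1 | obs) = 1/12 / 1/4 = 1/3

P(X=0) = 2/3, P(X=1) = 1/3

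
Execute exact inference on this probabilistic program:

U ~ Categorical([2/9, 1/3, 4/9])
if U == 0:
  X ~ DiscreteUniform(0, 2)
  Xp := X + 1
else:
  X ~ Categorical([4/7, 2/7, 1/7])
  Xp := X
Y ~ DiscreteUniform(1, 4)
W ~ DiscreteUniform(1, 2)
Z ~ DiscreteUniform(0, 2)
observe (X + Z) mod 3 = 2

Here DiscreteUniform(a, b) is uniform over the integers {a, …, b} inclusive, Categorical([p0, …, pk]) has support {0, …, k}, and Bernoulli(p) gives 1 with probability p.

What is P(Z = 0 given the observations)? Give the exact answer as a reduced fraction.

Enumerate traces; 72 have nonzero weight after conditioning:
  (U=0, X=0, Y=1, W=1, Z=2) weight 1/324
  (U=0, X=0, Y=1, W=2, Z=2) weight 1/324
  (U=0, X=0, Y=2, W=1, Z=2) weight 1/324
  (U=0, X=0, Y=2, W=2, Z=2) weight 1/324
  (U=0, X=0, Y=3, W=1, Z=2) weight 1/324
  (U=0, X=0, Y=3, W=2, Z=2) weight 1/324
  (U=0, X=0, Y=4, W=1, Z=2) weight 1/324
  (U=0, X=0, Y=4, W=2, Z=2) weight 1/324
  (U=0, X=1, Y=1, W=1, Z=1) weight 1/324
  (U=0, X=2, Y=1, W=1, Z=0) weight 1/324
  … 62 more
Group by Z:
  weight(Z=0) = 5/81
  weight(Z=1) = 8/81
  weight(Z=2) = 14/81
Total weight = 5/81 + 8/81 + 14/81 = 1/3
P(Z=0 | obs) = 5/81 / 1/3 = 5/27
P(Z=1 | obs) = 8/81 / 1/3 = 8/27
P(Z=2 | obs) = 14/81 / 1/3 = 14/27

P(Z = 0 | obs) = 5/27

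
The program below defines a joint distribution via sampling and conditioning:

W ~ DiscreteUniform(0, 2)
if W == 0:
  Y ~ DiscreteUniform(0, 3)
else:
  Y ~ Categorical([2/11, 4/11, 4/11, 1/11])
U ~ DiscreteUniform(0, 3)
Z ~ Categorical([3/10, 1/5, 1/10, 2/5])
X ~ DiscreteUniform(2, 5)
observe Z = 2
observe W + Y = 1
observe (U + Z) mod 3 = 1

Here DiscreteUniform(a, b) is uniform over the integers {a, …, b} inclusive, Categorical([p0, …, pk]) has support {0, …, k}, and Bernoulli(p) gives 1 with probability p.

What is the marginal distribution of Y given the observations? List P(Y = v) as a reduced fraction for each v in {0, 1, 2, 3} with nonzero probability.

P(Y=0) = 8/19, P(Y=1) = 11/19

Enumerate traces; 8 have nonzero weight after conditioning:
  (W=0, Y=1, U=2, Z=2, X=2) weight 1/1920
  (W=0, Y=1, U=2, Z=2, X=3) weight 1/1920
  (W=0, Y=1, U=2, Z=2, X=4) weight 1/1920
  (W=0, Y=1, U=2, Z=2, X=5) weight 1/1920
  (W=1, Y=0, U=2, Z=2, X=2) weight 1/2640
  (W=1, Y=0, U=2, Z=2, X=3) weight 1/2640
  (W=1, Y=0, U=2, Z=2, X=4) weight 1/2640
  (W=1, Y=0, U=2, Z=2, X=5) weight 1/2640
Group by Y:
  weight(Y=0) = 1/660
  weight(Y=1) = 1/480
Total weight = 1/660 + 1/480 = 19/5280
P(Y=0 | obs) = 1/660 / 19/5280 = 8/19
P(Y=1 | obs) = 1/480 / 19/5280 = 11/19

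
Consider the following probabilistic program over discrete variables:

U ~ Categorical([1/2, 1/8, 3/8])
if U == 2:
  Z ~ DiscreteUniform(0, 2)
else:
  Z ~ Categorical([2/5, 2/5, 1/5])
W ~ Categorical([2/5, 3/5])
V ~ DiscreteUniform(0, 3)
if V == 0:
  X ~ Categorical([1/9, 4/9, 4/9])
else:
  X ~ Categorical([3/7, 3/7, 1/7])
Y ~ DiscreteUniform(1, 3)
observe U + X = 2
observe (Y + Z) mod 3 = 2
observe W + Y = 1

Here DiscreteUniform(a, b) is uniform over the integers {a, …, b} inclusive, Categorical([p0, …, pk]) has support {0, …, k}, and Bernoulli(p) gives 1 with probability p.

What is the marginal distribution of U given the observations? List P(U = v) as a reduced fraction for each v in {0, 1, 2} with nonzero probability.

Enumerate traces; 12 have nonzero weight after conditioning:
  (U=0, Z=1, W=0, V=0, X=2, Y=1) weight 2/675
  (U=0, Z=1, W=0, V=1, X=2, Y=1) weight 1/1050
  (U=0, Z=1, W=0, V=2, X=2, Y=1) weight 1/1050
  (U=0, Z=1, W=0, V=3, X=2, Y=1) weight 1/1050
  (U=1, Z=1, W=0, V=0, X=1, Y=1) weight 1/1350
  (U=1, Z=1, W=0, V=1, X=1, Y=1) weight 1/1400
  (U=1, Z=1, W=0, V=2, X=1, Y=1) weight 1/1400
  (U=1, Z=1, W=0, V=3, X=1, Y=1) weight 1/1400
  (U=2, Z=1, W=0, V=0, X=0, Y=1) weight 1/2160
  … 3 more
Group by U:
  weight(U=0) = 11/1890
  weight(U=1) = 109/37800
  weight(U=2) = 11/1890
Total weight = 11/1890 + 109/37800 + 11/1890 = 61/4200
P(U=0 | obs) = 11/1890 / 61/4200 = 220/549
P(U=1 | obs) = 109/37800 / 61/4200 = 109/549
P(U=2 | obs) = 11/1890 / 61/4200 = 220/549

P(U=0) = 220/549, P(U=1) = 109/549, P(U=2) = 220/549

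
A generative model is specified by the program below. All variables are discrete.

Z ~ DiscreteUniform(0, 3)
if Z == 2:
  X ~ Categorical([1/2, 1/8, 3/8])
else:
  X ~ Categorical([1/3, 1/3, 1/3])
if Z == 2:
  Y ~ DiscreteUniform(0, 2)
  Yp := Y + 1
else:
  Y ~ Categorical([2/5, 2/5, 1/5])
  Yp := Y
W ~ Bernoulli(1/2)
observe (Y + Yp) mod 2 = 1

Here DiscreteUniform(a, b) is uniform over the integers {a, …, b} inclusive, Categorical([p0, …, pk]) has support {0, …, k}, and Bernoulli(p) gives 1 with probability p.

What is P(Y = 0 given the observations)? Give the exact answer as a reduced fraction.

Enumerate traces; 18 have nonzero weight after conditioning:
  (Z=2, X=0, Y=0, W=0) weight 1/48
  (Z=2, X=0, Y=0, W=1) weight 1/48
  (Z=2, X=0, Y=1, W=0) weight 1/48
  (Z=2, X=0, Y=1, W=1) weight 1/48
  (Z=2, X=0, Y=2, W=0) weight 1/48
  (Z=2, X=0, Y=2, W=1) weight 1/48
  (Z=2, X=1, Y=0, W=0) weight 1/192
  (Z=2, X=1, Y=0, W=1) weight 1/192
  … 10 more
Group by Y:
  weight(Y=0) = 1/12
  weight(Y=1) = 1/12
  weight(Y=2) = 1/12
Total weight = 1/12 + 1/12 + 1/12 = 1/4
P(Y=0 | obs) = 1/12 / 1/4 = 1/3
P(Y=1 | obs) = 1/12 / 1/4 = 1/3
P(Y=2 | obs) = 1/12 / 1/4 = 1/3

P(Y = 0 | obs) = 1/3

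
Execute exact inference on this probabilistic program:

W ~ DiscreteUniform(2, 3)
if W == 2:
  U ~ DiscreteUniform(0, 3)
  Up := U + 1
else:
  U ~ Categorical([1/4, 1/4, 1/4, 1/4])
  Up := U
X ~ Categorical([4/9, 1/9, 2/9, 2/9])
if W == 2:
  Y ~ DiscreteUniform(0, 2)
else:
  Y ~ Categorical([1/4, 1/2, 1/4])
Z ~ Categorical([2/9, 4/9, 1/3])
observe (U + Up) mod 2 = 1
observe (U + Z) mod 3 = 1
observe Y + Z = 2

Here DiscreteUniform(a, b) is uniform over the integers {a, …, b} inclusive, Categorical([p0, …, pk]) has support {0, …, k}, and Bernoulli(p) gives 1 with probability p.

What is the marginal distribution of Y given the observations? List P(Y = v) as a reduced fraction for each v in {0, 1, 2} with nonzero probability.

Enumerate traces; 16 have nonzero weight after conditioning:
  (W=2, U=0, X=0, Y=1, Z=1) weight 2/243
  (W=2, U=0, X=1, Y=1, Z=1) weight 1/486
  (W=2, U=0, X=2, Y=1, Z=1) weight 1/243
  (W=2, U=0, X=3, Y=1, Z=1) weight 1/243
  (W=2, U=1, X=0, Y=2, Z=0) weight 1/243
  (W=2, U=1, X=1, Y=2, Z=0) weight 1/972
  (W=2, U=1, X=2, Y=2, Z=0) weight 1/486
  (W=2, U=1, X=3, Y=2, Z=0) weight 1/486
  (W=2, U=2, X=0, Y=0, Z=2) weight 1/162
  … 7 more
Group by Y:
  weight(Y=0) = 1/72
  weight(Y=1) = 1/27
  weight(Y=2) = 1/108
Total weight = 1/72 + 1/27 + 1/108 = 13/216
P(Y=0 | obs) = 1/72 / 13/216 = 3/13
P(Y=1 | obs) = 1/27 / 13/216 = 8/13
P(Y=2 | obs) = 1/108 / 13/216 = 2/13

P(Y=0) = 3/13, P(Y=1) = 8/13, P(Y=2) = 2/13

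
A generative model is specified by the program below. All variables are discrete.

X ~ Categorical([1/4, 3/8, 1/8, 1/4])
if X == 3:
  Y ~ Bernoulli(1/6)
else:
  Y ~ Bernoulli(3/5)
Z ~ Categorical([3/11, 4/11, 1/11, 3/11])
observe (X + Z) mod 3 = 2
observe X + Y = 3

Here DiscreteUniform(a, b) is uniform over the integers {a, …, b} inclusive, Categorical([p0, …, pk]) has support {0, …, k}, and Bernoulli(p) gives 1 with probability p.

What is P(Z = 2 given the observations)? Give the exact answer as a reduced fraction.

P(Z = 2 | obs) = 25/79

Enumerate traces; 3 have nonzero weight after conditioning:
  (X=2, Y=1, Z=0) weight 9/440
  (X=2, Y=1, Z=3) weight 9/440
  (X=3, Y=0, Z=2) weight 5/264
Group by Z:
  weight(Z=0) = 9/440
  weight(Z=2) = 5/264
  weight(Z=3) = 9/440
Total weight = 9/440 + 5/264 + 9/440 = 79/1320
P(Z=0 | obs) = 9/440 / 79/1320 = 27/79
P(Z=2 | obs) = 5/264 / 79/1320 = 25/79
P(Z=3 | obs) = 9/440 / 79/1320 = 27/79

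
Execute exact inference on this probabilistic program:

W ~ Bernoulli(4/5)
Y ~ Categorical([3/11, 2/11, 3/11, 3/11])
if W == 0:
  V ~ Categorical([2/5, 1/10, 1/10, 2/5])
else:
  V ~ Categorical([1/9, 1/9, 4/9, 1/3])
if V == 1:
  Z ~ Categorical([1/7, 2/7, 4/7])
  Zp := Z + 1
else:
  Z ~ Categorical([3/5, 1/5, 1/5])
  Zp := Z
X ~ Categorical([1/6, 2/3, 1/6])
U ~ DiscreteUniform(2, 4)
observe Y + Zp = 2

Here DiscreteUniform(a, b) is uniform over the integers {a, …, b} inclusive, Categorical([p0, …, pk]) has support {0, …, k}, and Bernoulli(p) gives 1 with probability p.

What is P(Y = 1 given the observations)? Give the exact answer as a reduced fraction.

Enumerate traces; 198 have nonzero weight after conditioning:
  (W=0, Y=0, V=0, Z=2, X=0, U=2) weight 1/4125
  (W=0, Y=0, V=0, Z=2, X=0, U=3) weight 1/4125
  (W=0, Y=0, V=0, Z=2, X=0, U=4) weight 1/4125
  (W=0, Y=0, V=0, Z=2, X=1, U=2) weight 4/4125
  (W=0, Y=0, V=0, Z=2, X=1, U=3) weight 4/4125
  (W=0, Y=0, V=0, Z=2, X=1, U=4) weight 4/4125
  (W=0, Y=0, V=0, Z=2, X=2, U=2) weight 1/4125
  (W=0, Y=0, V=0, Z=2, X=2, U=3) weight 1/4125
  (W=0, Y=1, V=0, Z=1, X=0, U=2) weight 2/12375
  (W=0, Y=2, V=0, Z=0, X=0, U=2) weight 1/1375
  … 188 more
Group by Y:
  weight(Y=0) = 157/2750
  weight(Y=1) = 436/12375
  weight(Y=2) = 401/2750
Total weight = 157/2750 + 436/12375 + 401/2750 = 2947/12375
P(Y=0 | obs) = 157/2750 / 2947/12375 = 1413/5894
P(Y=1 | obs) = 436/12375 / 2947/12375 = 436/2947
P(Y=2 | obs) = 401/2750 / 2947/12375 = 3609/5894

P(Y = 1 | obs) = 436/2947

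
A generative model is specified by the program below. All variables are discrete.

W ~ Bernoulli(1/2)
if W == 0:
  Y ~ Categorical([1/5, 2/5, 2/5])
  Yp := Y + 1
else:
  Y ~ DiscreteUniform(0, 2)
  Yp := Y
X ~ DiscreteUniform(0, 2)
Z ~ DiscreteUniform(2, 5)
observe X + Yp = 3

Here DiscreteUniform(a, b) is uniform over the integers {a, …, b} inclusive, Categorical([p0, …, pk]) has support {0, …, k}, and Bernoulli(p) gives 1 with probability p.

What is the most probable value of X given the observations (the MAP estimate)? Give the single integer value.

argmax_v P(X = v | obs) = 1

Enumerate traces; 20 have nonzero weight after conditioning:
  (W=0, Y=0, X=2, Z=2) weight 1/120
  (W=0, Y=0, X=2, Z=3) weight 1/120
  (W=0, Y=0, X=2, Z=4) weight 1/120
  (W=0, Y=0, X=2, Z=5) weight 1/120
  (W=0, Y=1, X=1, Z=2) weight 1/60
  (W=0, Y=1, X=1, Z=3) weight 1/60
  (W=0, Y=1, X=1, Z=4) weight 1/60
  (W=0, Y=1, X=1, Z=5) weight 1/60
  (W=0, Y=2, X=0, Z=2) weight 1/60
  … 11 more
Group by X:
  weight(X=0) = 1/15
  weight(X=1) = 11/90
  weight(X=2) = 4/45
Total weight = 1/15 + 11/90 + 4/45 = 5/18
P(X=0 | obs) = 1/15 / 5/18 = 6/25
P(X=1 | obs) = 11/90 / 5/18 = 11/25
P(X=2 | obs) = 4/45 / 5/18 = 8/25
argmax = 1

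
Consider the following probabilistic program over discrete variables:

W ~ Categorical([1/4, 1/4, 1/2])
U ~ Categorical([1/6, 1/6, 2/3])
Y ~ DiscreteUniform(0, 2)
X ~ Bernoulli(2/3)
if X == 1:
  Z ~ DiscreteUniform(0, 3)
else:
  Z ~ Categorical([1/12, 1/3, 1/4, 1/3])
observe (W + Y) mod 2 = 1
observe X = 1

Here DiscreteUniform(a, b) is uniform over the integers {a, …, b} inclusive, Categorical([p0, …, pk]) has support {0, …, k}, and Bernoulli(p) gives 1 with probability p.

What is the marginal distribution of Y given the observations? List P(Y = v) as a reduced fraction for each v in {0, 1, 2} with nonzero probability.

Enumerate traces; 48 have nonzero weight after conditioning:
  (W=0, U=0, Y=1, X=1, Z=0) weight 1/432
  (W=0, U=0, Y=1, X=1, Z=1) weight 1/432
  (W=0, U=0, Y=1, X=1, Z=2) weight 1/432
  (W=0, U=0, Y=1, X=1, Z=3) weight 1/432
  (W=0, U=1, Y=1, X=1, Z=0) weight 1/432
  (W=0, U=1, Y=1, X=1, Z=1) weight 1/432
  (W=0, U=1, Y=1, X=1, Z=2) weight 1/432
  (W=0, U=1, Y=1, X=1, Z=3) weight 1/432
  (W=1, U=0, Y=0, X=1, Z=0) weight 1/432
  (W=1, U=0, Y=2, X=1, Z=0) weight 1/432
  … 38 more
Group by Y:
  weight(Y=0) = 1/18
  weight(Y=1) = 1/6
  weight(Y=2) = 1/18
Total weight = 1/18 + 1/6 + 1/18 = 5/18
P(Y=0 | obs) = 1/18 / 5/18 = 1/5
P(Y=1 | obs) = 1/6 / 5/18 = 3/5
P(Y=2 | obs) = 1/18 / 5/18 = 1/5

P(Y=0) = 1/5, P(Y=1) = 3/5, P(Y=2) = 1/5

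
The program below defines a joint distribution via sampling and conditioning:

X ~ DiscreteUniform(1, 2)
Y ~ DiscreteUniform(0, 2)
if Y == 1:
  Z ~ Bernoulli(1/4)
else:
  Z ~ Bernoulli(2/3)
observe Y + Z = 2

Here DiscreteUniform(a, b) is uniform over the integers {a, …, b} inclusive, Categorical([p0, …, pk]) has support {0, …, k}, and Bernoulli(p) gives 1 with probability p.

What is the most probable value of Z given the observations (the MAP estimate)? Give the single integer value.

Enumerate traces; 4 have nonzero weight after conditioning:
  (X=1, Y=1, Z=1) weight 1/24
  (X=1, Y=2, Z=0) weight 1/18
  (X=2, Y=1, Z=1) weight 1/24
  (X=2, Y=2, Z=0) weight 1/18
Group by Z:
  weight(Z=0) = 1/9
  weight(Z=1) = 1/12
Total weight = 1/9 + 1/12 = 7/36
P(Z=0 | obs) = 1/9 / 7/36 = 4/7
P(Z=1 | obs) = 1/12 / 7/36 = 3/7
argmax = 0

argmax_v P(Z = v | obs) = 0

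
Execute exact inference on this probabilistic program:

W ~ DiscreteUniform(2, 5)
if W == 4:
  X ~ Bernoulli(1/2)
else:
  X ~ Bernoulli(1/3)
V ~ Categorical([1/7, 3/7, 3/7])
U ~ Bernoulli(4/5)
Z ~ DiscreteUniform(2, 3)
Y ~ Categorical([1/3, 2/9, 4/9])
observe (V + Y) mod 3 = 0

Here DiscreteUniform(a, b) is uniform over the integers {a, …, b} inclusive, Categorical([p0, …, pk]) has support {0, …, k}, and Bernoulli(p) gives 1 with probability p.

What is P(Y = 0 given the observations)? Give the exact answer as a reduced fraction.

Enumerate traces; 96 have nonzero weight after conditioning:
  (W=2, X=0, V=0, U=0, Z=2, Y=0) weight 1/1260
  (W=2, X=0, V=0, U=0, Z=3, Y=0) weight 1/1260
  (W=2, X=0, V=0, U=1, Z=2, Y=0) weight 1/315
  (W=2, X=0, V=0, U=1, Z=3, Y=0) weight 1/315
  (W=2, X=0, V=1, U=0, Z=2, Y=2) weight 1/315
  (W=2, X=0, V=1, U=0, Z=3, Y=2) weight 1/315
  (W=2, X=0, V=1, U=1, Z=2, Y=2) weight 4/315
  (W=2, X=0, V=1, U=1, Z=3, Y=2) weight 4/315
  (W=2, X=0, V=2, U=0, Z=2, Y=1) weight 1/630
  … 87 more
Group by Y:
  weight(Y=0) = 1/21
  weight(Y=1) = 2/21
  weight(Y=2) = 4/21
Total weight = 1/21 + 2/21 + 4/21 = 1/3
P(Y=0 | obs) = 1/21 / 1/3 = 1/7
P(Y=1 | obs) = 2/21 / 1/3 = 2/7
P(Y=2 | obs) = 4/21 / 1/3 = 4/7

P(Y = 0 | obs) = 1/7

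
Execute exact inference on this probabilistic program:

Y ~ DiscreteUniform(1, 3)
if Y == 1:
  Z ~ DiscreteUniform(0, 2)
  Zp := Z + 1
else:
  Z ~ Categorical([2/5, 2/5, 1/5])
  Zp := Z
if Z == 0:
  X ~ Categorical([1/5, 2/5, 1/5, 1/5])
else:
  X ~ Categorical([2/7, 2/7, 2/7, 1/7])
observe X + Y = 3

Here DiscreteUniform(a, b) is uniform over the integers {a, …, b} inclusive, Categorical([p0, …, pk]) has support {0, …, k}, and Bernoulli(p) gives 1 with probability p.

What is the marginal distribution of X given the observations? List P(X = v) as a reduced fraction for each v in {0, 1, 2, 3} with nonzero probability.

P(X=0) = 44/147, P(X=1) = 58/147, P(X=2) = 15/49

Enumerate traces; 9 have nonzero weight after conditioning:
  (Y=1, Z=0, X=2) weight 1/45
  (Y=1, Z=1, X=2) weight 2/63
  (Y=1, Z=2, X=2) weight 2/63
  (Y=2, Z=0, X=1) weight 4/75
  (Y=2, Z=1, X=1) weight 4/105
  (Y=2, Z=2, X=1) weight 2/105
  (Y=3, Z=0, X=0) weight 2/75
  (Y=3, Z=1, X=0) weight 4/105
  … 1 more
Group by X:
  weight(X=0) = 44/525
  weight(X=1) = 58/525
  weight(X=2) = 3/35
Total weight = 44/525 + 58/525 + 3/35 = 7/25
P(X=0 | obs) = 44/525 / 7/25 = 44/147
P(X=1 | obs) = 58/525 / 7/25 = 58/147
P(X=2 | obs) = 3/35 / 7/25 = 15/49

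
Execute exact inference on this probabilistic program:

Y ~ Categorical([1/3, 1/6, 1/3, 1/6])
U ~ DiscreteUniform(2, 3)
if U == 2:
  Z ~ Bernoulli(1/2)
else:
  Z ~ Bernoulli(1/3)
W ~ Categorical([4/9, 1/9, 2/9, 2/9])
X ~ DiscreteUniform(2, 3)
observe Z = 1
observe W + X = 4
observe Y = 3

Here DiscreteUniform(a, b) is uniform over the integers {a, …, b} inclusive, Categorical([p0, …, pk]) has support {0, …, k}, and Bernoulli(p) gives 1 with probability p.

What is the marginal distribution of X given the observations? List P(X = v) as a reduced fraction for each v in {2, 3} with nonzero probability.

Enumerate traces; 4 have nonzero weight after conditioning:
  (Y=3, U=2, Z=1, W=1, X=3) weight 1/432
  (Y=3, U=2, Z=1, W=2, X=2) weight 1/216
  (Y=3, U=3, Z=1, W=1, X=3) weight 1/648
  (Y=3, U=3, Z=1, W=2, X=2) weight 1/324
Group by X:
  weight(X=2) = 5/648
  weight(X=3) = 5/1296
Total weight = 5/648 + 5/1296 = 5/432
P(X=2 | obs) = 5/648 / 5/432 = 2/3
P(X=3 | obs) = 5/1296 / 5/432 = 1/3

P(X=2) = 2/3, P(X=3) = 1/3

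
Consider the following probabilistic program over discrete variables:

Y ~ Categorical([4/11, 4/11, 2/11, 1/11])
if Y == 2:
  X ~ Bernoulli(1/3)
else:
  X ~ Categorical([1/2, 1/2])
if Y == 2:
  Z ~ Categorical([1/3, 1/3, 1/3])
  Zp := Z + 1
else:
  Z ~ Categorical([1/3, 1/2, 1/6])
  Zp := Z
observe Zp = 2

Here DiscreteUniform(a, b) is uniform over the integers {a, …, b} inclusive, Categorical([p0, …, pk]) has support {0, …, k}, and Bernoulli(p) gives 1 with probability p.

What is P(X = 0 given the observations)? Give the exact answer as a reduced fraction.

P(X = 0 | obs) = 43/78

Enumerate traces; 8 have nonzero weight after conditioning:
  (Y=0, X=0, Z=2) weight 1/33
  (Y=0, X=1, Z=2) weight 1/33
  (Y=1, X=0, Z=2) weight 1/33
  (Y=1, X=1, Z=2) weight 1/33
  (Y=2, X=0, Z=1) weight 4/99
  (Y=2, X=1, Z=1) weight 2/99
  (Y=3, X=0, Z=2) weight 1/132
  (Y=3, X=1, Z=2) weight 1/132
Group by X:
  weight(X=0) = 43/396
  weight(X=1) = 35/396
Total weight = 43/396 + 35/396 = 13/66
P(X=0 | obs) = 43/396 / 13/66 = 43/78
P(X=1 | obs) = 35/396 / 13/66 = 35/78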